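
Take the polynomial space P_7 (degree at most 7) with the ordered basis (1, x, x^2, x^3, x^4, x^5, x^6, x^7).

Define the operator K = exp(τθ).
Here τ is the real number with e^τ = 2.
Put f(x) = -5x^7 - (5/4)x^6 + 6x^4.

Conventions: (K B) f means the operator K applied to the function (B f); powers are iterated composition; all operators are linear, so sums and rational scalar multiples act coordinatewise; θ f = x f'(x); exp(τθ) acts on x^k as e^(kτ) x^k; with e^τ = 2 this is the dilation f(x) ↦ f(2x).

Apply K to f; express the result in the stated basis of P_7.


the result is g(x) = -640x^7 - 80x^6 + 96x^4

exp(τθ) x^k = e^(kτ) x^k; with e^τ = 2 this sends x^k to 2^k x^k
x^4 ↦ 16 x^4
x^6 ↦ 64 x^6
x^7 ↦ 128 x^7
applying this coordinatewise to f: exp(τθ) f = -640x^7 - 80x^6 + 96x^4


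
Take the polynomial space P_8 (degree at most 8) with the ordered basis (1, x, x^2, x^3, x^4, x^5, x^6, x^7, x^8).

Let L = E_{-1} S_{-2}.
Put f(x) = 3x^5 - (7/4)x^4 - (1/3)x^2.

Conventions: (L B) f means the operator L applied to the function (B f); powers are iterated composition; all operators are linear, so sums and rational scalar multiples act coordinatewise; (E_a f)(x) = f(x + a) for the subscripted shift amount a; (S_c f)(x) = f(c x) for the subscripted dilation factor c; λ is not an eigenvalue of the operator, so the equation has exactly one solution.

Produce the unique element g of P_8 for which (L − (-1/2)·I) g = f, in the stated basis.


the result is g(x) = -(2/21)x^5 + (103/126)x^4 - (2752/945)x^3 + (13582/2835)x^2 - (31264/8505)x + 24736/25515

write g with unknown coordinates in the stated basis and equate coefficients in (L − (-1/2)·I) g = f
solving from the highest basis element down gives g = -(2/21)x^5 + (103/126)x^4 - (2752/945)x^3 + (13582/2835)x^2 - (31264/8505)x + 24736/25515
check: L g = (64/21)x^5 - (136/63)x^4 + (1376/945)x^3 - (7736/2835)x^2 + (15632/8505)x - 12368/25515
so L g − (-1/2)·g = 3x^5 - (7/4)x^4 - (1/3)x^2 = f ✓


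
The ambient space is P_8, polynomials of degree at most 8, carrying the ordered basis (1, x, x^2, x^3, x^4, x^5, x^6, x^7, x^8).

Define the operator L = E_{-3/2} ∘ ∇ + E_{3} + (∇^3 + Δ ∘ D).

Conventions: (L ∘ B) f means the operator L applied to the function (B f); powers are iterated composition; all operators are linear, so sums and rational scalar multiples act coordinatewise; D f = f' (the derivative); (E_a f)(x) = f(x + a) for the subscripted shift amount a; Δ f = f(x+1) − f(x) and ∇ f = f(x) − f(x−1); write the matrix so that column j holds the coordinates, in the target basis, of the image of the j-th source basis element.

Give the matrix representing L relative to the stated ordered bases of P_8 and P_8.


image of 1: 1
image of x: x + 4
image of x^2: x^2 + 8x + 7
image of x^3: x^3 + 12x^2 + 21x + 193/4
image of x^4: x^4 + 16x^3 + 42x^2 + 193x + 15
image of x^5: x^5 + 20x^4 + 70x^3 + (965/2)x^2 + 75x + 7809/16
image of x^6: x^6 + 24x^5 + 105x^4 + 965x^3 + 225x^2 + (23427/8)x - 151/4
image of x^7: x^7 + 28x^6 + 147x^5 + (6755/4)x^4 + 525x^3 + (163989/16)x^2 - (1057/4)x + 293969/64
image of x^8: x^8 + 32x^7 + 196x^6 + 2702x^5 + 1050x^4 + (54663/2)x^3 - 1057x^2 + (293969/8)x - 2909/4
each image's coordinates form column j of the matrix

the matrix is [[1, 4, 7, 193/4, 15, 7809/16, -151/4, 293969/64, -2909/4]; [0, 1, 8, 21, 193, 75, 23427/8, -1057/4, 293969/8]; [0, 0, 1, 12, 42, 965/2, 225, 163989/16, -1057]; [0, 0, 0, 1, 16, 70, 965, 525, 54663/2]; [0, 0, 0, 0, 1, 20, 105, 6755/4, 1050]; [0, 0, 0, 0, 0, 1, 24, 147, 2702]; [0, 0, 0, 0, 0, 0, 1, 28, 196]; [0, 0, 0, 0, 0, 0, 0, 1, 32]; [0, 0, 0, 0, 0, 0, 0, 0, 1]] (rows listed top to bottom)


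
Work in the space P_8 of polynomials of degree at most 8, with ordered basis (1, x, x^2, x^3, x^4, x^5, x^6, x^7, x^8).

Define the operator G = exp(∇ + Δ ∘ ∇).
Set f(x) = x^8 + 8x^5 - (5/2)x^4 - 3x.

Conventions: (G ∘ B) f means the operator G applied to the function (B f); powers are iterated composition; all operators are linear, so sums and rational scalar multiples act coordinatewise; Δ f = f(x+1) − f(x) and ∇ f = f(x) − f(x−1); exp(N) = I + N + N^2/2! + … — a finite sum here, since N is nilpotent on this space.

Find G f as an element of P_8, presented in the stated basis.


the image equals g(x) = x^8 + 8x^7 + 56x^6 + 288x^5 + (2175/2)x^4 + 3062x^3 + 6054x^2 + 7563x + 9031/2

order-1 term: 8x^7 + 28x^6 + 56x^5 + 110x^4 + 126x^3 + 93x^2 + 38x + 7/2
order-2 term: 28x^6 + 168x^5 + 490x^4 + 920x^3 + 1093x^2 + 754x + 459/2
order-3 term: 56x^5 + 420x^4 + 1400x^3 + 2600x^2 + 2638x + 1151
order-4 term: 70x^4 + 560x^3 + 1820x^2 + 2840x + 3557/2
order-5 term: 56x^3 + 420x^2 + 1120x + 1058
order-6 term: 28x^2 + 168x + 266
order-7 term: 8x + 28
order-8 term: 1
the series for exp(∇ + Δ ∘ ∇) f terminates at order 8
exp(∇ + Δ ∘ ∇) f = x^8 + 8x^7 + 56x^6 + 288x^5 + (2175/2)x^4 + 3062x^3 + 6054x^2 + 7563x + 9031/2


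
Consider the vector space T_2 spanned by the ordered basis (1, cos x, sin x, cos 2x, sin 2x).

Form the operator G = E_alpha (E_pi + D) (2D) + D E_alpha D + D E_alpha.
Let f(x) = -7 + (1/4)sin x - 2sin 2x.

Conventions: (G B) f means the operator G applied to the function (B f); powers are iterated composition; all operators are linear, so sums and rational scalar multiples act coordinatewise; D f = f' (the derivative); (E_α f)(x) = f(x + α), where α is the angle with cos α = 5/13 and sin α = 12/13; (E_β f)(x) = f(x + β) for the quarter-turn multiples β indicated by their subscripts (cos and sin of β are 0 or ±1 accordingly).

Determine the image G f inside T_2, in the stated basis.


D f = (1/4)cos x - 4cos 2x
(2D) f = (1/2)cos x - 8cos 2x
E_pi (2D) f = -(1/2)cos x - 8cos 2x
D (2D) f = -(1/2)sin x + 16sin 2x
(E_pi + D) (2D) f = -(1/2)cos x - (1/2)sin x - 8cos 2x + 16sin 2x
E_alpha (E_pi + D) (2D) f = -(17/26)cos x + (7/26)sin x + (2872/169)cos 2x - (944/169)sin 2x
D f = (1/4)cos x - 4cos 2x
E_alpha D f = (5/52)cos x - (3/13)sin x + (476/169)cos 2x + (480/169)sin 2x
D E_alpha D f = -(3/13)cos x - (5/52)sin x + (960/169)cos 2x - (952/169)sin 2x
E_alpha f = -7 + (3/13)cos x + (5/52)sin x - (240/169)cos 2x + (238/169)sin 2x
D E_alpha f = (5/52)cos x - (3/13)sin x + (476/169)cos 2x + (480/169)sin 2x
(E_alpha (E_pi + D) (2D) + D E_alpha D + D E_alpha) f = -(41/52)cos x - (3/52)sin x + (4308/169)cos 2x - (1416/169)sin 2x

the image equals g(x) = -(41/52)cos x - (3/52)sin x + (4308/169)cos 2x - (1416/169)sin 2x


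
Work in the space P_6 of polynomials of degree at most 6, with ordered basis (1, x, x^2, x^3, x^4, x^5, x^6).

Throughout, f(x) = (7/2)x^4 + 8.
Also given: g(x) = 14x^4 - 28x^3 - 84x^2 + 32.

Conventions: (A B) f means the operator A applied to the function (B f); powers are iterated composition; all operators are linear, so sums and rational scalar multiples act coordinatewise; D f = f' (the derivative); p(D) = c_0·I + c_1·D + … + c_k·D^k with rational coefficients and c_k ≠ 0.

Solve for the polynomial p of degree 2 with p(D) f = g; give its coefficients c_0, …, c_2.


p(D) = 4·I − 2·D − 2·D^2, i.e. c_0 = 4, c_1 = -2, c_2 = -2

D^0 f = (7/2)x^4 + 8
D^1 f = 14x^3
D^2 f = 42x^2
matching coefficients of g against c_0 f + c_1 Df + … from the top degree down determines the c_i
solution: c_0 = 4, c_1 = -2, c_2 = -2


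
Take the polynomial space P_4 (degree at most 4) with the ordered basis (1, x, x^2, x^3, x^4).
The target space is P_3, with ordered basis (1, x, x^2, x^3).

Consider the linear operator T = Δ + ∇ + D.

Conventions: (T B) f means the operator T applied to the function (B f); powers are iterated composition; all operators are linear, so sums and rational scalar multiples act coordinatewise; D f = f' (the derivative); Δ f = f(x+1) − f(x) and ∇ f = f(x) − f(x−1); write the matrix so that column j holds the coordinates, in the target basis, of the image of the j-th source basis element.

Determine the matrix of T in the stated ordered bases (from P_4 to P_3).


the matrix is [[0, 3, 0, 2, 0]; [0, 0, 6, 0, 8]; [0, 0, 0, 9, 0]; [0, 0, 0, 0, 12]] (rows listed top to bottom)

image of 1: 0
image of x: 3
image of x^2: 6x
image of x^3: 9x^2 + 2
image of x^4: 12x^3 + 8x
each image's coordinates form column j of the matrix


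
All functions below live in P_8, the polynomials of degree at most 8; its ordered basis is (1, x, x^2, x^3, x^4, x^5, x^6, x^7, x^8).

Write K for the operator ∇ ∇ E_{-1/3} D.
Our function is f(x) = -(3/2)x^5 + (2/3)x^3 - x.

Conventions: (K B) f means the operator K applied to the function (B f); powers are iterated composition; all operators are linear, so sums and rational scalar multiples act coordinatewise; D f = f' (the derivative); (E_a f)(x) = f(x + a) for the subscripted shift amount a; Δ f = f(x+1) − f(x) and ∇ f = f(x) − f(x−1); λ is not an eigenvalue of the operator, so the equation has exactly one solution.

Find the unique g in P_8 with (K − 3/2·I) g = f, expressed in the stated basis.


write g with unknown coordinates in the stated basis and equate coefficients in (K − 3/2·I) g = f
solving from the highest basis element down gives g = x^5 - (4/9)x^3 + 40x^2 - 106x + 76
check: K g = 60x^2 - 160x + 114
so K g − 3/2·g = -(3/2)x^5 + (2/3)x^3 - x = f ✓

g(x) = x^5 - (4/9)x^3 + 40x^2 - 106x + 76


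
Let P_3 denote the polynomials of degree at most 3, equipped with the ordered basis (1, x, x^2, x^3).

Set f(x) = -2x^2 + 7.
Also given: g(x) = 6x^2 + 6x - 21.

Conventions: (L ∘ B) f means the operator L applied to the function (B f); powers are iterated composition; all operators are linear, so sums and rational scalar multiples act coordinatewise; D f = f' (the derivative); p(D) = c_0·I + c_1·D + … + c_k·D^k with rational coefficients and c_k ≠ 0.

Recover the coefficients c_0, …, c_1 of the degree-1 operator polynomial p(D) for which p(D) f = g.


c_0 = -3, c_1 = -3/2

D^0 f = -2x^2 + 7
D^1 f = -4x
matching coefficients of g against c_0 f + c_1 Df + … from the top degree down determines the c_i
solution: c_0 = -3, c_1 = -3/2


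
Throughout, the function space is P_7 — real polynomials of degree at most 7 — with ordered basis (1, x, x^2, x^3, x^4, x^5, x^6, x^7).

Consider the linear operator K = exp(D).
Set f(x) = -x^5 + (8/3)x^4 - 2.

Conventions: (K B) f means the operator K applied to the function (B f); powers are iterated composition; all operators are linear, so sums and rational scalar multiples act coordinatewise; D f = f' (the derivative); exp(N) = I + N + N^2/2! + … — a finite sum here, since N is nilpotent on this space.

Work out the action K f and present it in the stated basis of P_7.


order-1 term: -5x^4 + (32/3)x^3
order-2 term: -10x^3 + 16x^2
order-3 term: -10x^2 + (32/3)x
order-4 term: -5x + 8/3
order-5 term: -1
the series for exp(D) f terminates at order 5
exp(D) f = -x^5 - (7/3)x^4 + (2/3)x^3 + 6x^2 + (17/3)x - 1/3

g(x) = -x^5 - (7/3)x^4 + (2/3)x^3 + 6x^2 + (17/3)x - 1/3


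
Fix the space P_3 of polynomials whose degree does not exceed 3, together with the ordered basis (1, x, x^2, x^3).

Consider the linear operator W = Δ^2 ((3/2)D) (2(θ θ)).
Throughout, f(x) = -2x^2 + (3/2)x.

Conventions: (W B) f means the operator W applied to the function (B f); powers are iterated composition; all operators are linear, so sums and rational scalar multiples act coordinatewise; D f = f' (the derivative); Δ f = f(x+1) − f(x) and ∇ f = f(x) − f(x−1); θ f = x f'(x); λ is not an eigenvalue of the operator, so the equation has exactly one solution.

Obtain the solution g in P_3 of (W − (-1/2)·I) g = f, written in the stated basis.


g(x) = -4x^2 + 3x

write g with unknown coordinates in the stated basis and equate coefficients in (W − (-1/2)·I) g = f
solving from the highest basis element down gives g = -4x^2 + 3x
check: W g = 0
so W g − (-1/2)·g = -2x^2 + (3/2)x = f ✓


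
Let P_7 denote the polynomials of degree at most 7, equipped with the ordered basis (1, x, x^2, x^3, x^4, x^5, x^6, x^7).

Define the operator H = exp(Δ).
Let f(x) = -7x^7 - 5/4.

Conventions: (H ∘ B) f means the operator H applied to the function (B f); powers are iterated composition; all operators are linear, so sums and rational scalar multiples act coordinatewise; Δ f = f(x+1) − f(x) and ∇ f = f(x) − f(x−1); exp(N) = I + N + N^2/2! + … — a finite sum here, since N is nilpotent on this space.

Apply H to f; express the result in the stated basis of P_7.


the result is g(x) = -7x^7 - 49x^6 - 294x^5 - 1225x^4 - 3675x^3 - 7644x^2 - 9947x - 24561/4

order-1 term: -49x^6 - 147x^5 - 245x^4 - 245x^3 - 147x^2 - 49x - 7
order-2 term: -147x^5 - 735x^4 - 1715x^3 - 2205x^2 - 1519x - 441
order-3 term: -245x^4 - 1470x^3 - 3675x^2 - 4410x - 2107
order-4 term: -245x^3 - 1470x^2 - 3185x - 2450
order-5 term: -147x^2 - 735x - 980
order-6 term: -49x - 147
order-7 term: -7
the series for exp(Δ) f terminates at order 7
exp(Δ) f = -7x^7 - 49x^6 - 294x^5 - 1225x^4 - 3675x^3 - 7644x^2 - 9947x - 24561/4


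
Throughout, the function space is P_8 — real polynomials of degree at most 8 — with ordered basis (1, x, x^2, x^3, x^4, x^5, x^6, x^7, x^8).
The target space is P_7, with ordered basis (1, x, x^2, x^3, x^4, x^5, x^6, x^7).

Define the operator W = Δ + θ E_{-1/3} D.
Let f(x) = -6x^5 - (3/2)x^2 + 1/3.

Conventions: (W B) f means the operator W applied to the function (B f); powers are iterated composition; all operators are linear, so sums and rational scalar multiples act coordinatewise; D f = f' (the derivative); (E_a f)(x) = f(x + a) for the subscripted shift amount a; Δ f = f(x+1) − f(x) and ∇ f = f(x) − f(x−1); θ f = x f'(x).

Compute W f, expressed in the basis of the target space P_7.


Δ f = -30x^4 - 60x^3 - 60x^2 - 33x - 15/2
D f = -30x^4 - 3x
E_{-1/3} D f = -30x^4 + 40x^3 - 20x^2 + (13/9)x + 17/27
θ E_{-1/3} D f = -120x^4 + 120x^3 - 40x^2 + (13/9)x
(Δ + θ E_{-1/3} D) f = -150x^4 + 60x^3 - 100x^2 - (284/9)x - 15/2

the image equals g(x) = -150x^4 + 60x^3 - 100x^2 - (284/9)x - 15/2


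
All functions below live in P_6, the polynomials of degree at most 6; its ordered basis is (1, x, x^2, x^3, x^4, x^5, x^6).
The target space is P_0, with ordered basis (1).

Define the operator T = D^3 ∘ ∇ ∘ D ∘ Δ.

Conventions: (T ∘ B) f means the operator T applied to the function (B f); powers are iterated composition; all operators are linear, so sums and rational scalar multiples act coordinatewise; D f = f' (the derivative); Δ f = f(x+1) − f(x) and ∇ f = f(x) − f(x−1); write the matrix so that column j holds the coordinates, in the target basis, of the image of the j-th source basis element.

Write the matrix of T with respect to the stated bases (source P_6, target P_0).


image of 1: 0
image of x: 0
image of x^2: 0
image of x^3: 0
image of x^4: 0
image of x^5: 0
image of x^6: 720
each image's coordinates form column j of the matrix

the matrix is [[0, 0, 0, 0, 0, 0, 720]] (rows listed top to bottom)


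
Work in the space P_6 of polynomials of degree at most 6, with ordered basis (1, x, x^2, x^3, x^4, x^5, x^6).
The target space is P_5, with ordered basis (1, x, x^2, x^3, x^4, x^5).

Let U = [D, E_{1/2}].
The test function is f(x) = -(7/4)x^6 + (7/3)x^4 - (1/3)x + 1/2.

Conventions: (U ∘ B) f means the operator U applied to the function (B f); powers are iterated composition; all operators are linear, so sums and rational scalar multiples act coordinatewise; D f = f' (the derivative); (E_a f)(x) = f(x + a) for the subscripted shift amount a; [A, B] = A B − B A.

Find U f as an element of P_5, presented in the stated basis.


g(x) = 0

E_{1/2} f = -(7/4)x^6 - (21/4)x^5 - (203/48)x^4 + (7/24)x^3 + (119/64)x^2 + (97/192)x + 347/768
D E_{1/2} f = -(21/2)x^5 - (105/4)x^4 - (203/12)x^3 + (7/8)x^2 + (119/32)x + 97/192
D f = -(21/2)x^5 + (28/3)x^3 - 1/3
E_{1/2} D f = -(21/2)x^5 - (105/4)x^4 - (203/12)x^3 + (7/8)x^2 + (119/32)x + 97/192
[D, E_{1/2}] f = 0


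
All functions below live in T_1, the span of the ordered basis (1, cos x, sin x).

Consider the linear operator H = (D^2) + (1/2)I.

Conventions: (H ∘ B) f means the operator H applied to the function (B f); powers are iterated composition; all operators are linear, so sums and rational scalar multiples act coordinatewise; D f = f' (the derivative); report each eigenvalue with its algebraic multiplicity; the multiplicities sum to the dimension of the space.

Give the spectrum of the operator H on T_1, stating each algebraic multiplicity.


image of 1: 1/2
image of cos x: -(1/2)cos x
image of sin x: -(1/2)sin x
the matrix is diagonal; its diagonal is (1/2, -1/2, -1/2)
for a triangular matrix the eigenvalues are the diagonal entries, with algebraic multiplicity their repetition count

λ = -1/2 (multiplicity 2), λ = 1/2 (multiplicity 1)


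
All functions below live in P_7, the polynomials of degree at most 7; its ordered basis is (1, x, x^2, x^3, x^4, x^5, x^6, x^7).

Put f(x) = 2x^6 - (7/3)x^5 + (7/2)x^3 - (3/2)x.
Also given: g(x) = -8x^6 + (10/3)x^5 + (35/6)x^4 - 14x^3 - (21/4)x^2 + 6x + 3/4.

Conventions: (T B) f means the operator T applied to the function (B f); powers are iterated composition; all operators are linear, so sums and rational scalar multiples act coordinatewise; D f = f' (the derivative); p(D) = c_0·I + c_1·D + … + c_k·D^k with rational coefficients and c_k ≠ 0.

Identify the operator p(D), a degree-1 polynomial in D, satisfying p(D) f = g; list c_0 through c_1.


D^0 f = 2x^6 - (7/3)x^5 + (7/2)x^3 - (3/2)x
D^1 f = 12x^5 - (35/3)x^4 + (21/2)x^2 - 3/2
matching coefficients of g against c_0 f + c_1 Df + … from the top degree down determines the c_i
solution: c_0 = -4, c_1 = -1/2

p(D) = -4·I − (1/2)·D, i.e. c_0 = -4, c_1 = -1/2


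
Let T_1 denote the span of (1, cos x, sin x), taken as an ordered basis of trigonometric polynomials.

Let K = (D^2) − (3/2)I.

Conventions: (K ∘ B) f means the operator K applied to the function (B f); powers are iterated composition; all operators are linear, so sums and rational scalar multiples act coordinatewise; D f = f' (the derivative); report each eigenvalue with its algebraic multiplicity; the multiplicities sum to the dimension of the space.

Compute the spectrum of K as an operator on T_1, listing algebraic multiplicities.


image of 1: -3/2
image of cos x: -(5/2)cos x
image of sin x: -(5/2)sin x
the matrix is diagonal; its diagonal is (-3/2, -5/2, -5/2)
for a triangular matrix the eigenvalues are the diagonal entries, with algebraic multiplicity their repetition count

λ = -5/2 (multiplicity 2), λ = -3/2 (multiplicity 1)


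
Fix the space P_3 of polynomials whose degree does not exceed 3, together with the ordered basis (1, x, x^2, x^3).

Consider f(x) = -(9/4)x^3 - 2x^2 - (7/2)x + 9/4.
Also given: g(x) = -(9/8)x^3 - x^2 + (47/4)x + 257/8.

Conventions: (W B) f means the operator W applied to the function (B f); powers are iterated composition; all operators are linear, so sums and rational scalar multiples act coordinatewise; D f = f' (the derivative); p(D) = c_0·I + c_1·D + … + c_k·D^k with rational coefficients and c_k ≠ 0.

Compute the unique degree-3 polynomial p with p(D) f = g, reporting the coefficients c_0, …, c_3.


p(D) = (1/2)·I − D^2 − 2·D^3, i.e. c_0 = 1/2, c_1 = 0, c_2 = -1, c_3 = -2

D^0 f = -(9/4)x^3 - 2x^2 - (7/2)x + 9/4
D^1 f = -(27/4)x^2 - 4x - 7/2
D^2 f = -(27/2)x - 4
D^3 f = -27/2
matching coefficients of g against c_0 f + c_1 Df + … from the top degree down determines the c_i
solution: c_0 = 1/2, c_1 = 0, c_2 = -1, c_3 = -2


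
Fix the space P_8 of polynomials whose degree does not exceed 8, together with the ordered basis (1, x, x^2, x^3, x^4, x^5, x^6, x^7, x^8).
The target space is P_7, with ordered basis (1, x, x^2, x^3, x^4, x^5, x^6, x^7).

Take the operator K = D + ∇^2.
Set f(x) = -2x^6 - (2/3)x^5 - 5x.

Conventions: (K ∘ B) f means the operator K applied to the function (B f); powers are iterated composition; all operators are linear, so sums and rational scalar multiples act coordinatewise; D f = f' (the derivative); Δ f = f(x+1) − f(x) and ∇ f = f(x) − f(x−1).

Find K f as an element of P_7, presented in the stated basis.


the result is g(x) = -12x^5 - (190/3)x^4 + (680/3)x^3 - 380x^2 + (940/3)x - 109

D f = -12x^5 - (10/3)x^4 - 5
∇ f = -12x^5 + (80/3)x^4 - (100/3)x^3 + (70/3)x^2 - (26/3)x - 11/3
∇ ∇ f = -60x^4 + (680/3)x^3 - 380x^2 + (940/3)x - 104
(D + ∇^2) f = -12x^5 - (190/3)x^4 + (680/3)x^3 - 380x^2 + (940/3)x - 109


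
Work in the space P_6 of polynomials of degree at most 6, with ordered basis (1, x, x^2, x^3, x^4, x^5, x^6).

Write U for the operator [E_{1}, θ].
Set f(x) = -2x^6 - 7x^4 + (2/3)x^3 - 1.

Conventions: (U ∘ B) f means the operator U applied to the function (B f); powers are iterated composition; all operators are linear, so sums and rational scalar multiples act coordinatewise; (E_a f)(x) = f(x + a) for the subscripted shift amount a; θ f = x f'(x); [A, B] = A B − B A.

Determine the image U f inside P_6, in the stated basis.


θ f = -12x^6 - 28x^4 + 2x^3
E_{1} θ f = -12x^6 - 72x^5 - 208x^4 - 350x^3 - 342x^2 - 178x - 38
E_{1} f = -2x^6 - 12x^5 - 37x^4 - (202/3)x^3 - 70x^2 - 38x - 28/3
θ E_{1} f = -12x^6 - 60x^5 - 148x^4 - 202x^3 - 140x^2 - 38x
[E_{1}, θ] f = -12x^5 - 60x^4 - 148x^3 - 202x^2 - 140x - 38

the image equals g(x) = -12x^5 - 60x^4 - 148x^3 - 202x^2 - 140x - 38


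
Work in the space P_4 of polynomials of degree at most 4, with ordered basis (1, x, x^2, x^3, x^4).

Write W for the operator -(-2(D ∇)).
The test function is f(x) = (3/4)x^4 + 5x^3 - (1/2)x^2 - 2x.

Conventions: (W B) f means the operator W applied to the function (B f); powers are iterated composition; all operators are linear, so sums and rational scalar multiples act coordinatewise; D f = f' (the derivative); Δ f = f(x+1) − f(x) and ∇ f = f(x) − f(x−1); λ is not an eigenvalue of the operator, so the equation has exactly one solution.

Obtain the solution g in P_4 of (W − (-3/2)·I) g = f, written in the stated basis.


write g with unknown coordinates in the stated basis and equate coefficients in (W − (-3/2)·I) g = f
solving from the highest basis element down gives g = (1/2)x^4 + (10/3)x^3 - (25/3)x^2 - 20x + 296/9
check: W g = 12x^2 + 28x - 148/3
so W g − (-3/2)·g = (3/4)x^4 + 5x^3 - (1/2)x^2 - 2x = f ✓

g(x) = (1/2)x^4 + (10/3)x^3 - (25/3)x^2 - 20x + 296/9


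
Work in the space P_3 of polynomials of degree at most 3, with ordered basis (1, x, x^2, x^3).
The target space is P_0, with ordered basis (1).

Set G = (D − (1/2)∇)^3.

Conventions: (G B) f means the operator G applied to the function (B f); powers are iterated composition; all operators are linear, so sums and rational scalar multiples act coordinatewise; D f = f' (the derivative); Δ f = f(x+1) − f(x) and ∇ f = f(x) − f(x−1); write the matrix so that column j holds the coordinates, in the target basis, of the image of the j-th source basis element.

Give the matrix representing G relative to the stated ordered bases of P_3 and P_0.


image of 1: 0
image of x: 0
image of x^2: 0
image of x^3: 3/4
each image's coordinates form column j of the matrix

the matrix is [[0, 0, 0, 3/4]] (rows listed top to bottom)


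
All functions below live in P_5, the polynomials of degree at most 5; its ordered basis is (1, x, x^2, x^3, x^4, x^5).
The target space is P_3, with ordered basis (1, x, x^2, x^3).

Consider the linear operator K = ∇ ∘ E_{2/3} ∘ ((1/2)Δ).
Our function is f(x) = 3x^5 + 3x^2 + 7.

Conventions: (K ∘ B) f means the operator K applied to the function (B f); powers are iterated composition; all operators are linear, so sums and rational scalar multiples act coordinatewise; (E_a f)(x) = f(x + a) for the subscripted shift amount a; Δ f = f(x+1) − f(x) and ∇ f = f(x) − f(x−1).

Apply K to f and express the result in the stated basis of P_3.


Δ f = 15x^4 + 30x^3 + 30x^2 + 21x + 6
((1/2)Δ) f = (15/2)x^4 + 15x^3 + 15x^2 + (21/2)x + 3
E_{2/3} ((1/2)Δ) f = (15/2)x^4 + 35x^3 + 65x^2 + (1069/18)x + 610/27
∇ E_{2/3} ((1/2)Δ) f = 30x^3 + 60x^2 + 55x + 197/9

the image equals g(x) = 30x^3 + 60x^2 + 55x + 197/9


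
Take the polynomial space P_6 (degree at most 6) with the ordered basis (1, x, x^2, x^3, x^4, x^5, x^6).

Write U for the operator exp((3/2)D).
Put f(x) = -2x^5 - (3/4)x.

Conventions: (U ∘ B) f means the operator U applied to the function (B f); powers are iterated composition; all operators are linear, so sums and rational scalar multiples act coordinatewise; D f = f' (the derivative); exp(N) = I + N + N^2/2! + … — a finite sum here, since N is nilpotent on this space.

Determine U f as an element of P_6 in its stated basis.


g(x) = -2x^5 - 15x^4 - 45x^3 - (135/2)x^2 - (411/8)x - 261/16

order-1 term: -15x^4 - 9/8
order-2 term: -45x^3
order-3 term: -(135/2)x^2
order-4 term: -(405/8)x
order-5 term: -243/16
the series for exp((3/2)D) f terminates at order 5
exp((3/2)D) f = -2x^5 - 15x^4 - 45x^3 - (135/2)x^2 - (411/8)x - 261/16


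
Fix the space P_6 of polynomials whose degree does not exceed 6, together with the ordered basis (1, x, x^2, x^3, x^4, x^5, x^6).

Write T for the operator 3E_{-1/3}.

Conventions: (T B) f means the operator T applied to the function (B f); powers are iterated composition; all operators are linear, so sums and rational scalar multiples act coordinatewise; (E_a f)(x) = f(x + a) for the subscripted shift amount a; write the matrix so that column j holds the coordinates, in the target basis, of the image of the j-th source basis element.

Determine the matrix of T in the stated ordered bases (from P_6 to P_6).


the matrix is [[3, -1, 1/3, -1/9, 1/27, -1/81, 1/243]; [0, 3, -2, 1, -4/9, 5/27, -2/27]; [0, 0, 3, -3, 2, -10/9, 5/9]; [0, 0, 0, 3, -4, 10/3, -20/9]; [0, 0, 0, 0, 3, -5, 5]; [0, 0, 0, 0, 0, 3, -6]; [0, 0, 0, 0, 0, 0, 3]] (rows listed top to bottom)

image of 1: 3
image of x: 3x - 1
image of x^2: 3x^2 - 2x + 1/3
image of x^3: 3x^3 - 3x^2 + x - 1/9
image of x^4: 3x^4 - 4x^3 + 2x^2 - (4/9)x + 1/27
image of x^5: 3x^5 - 5x^4 + (10/3)x^3 - (10/9)x^2 + (5/27)x - 1/81
image of x^6: 3x^6 - 6x^5 + 5x^4 - (20/9)x^3 + (5/9)x^2 - (2/27)x + 1/243
each image's coordinates form column j of the matrix


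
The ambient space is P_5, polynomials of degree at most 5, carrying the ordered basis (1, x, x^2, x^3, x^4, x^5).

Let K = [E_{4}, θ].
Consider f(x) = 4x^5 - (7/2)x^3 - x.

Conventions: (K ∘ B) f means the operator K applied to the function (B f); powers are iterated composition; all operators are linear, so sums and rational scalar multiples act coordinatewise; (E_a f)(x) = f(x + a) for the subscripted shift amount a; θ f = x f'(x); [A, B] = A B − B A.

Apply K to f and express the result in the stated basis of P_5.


θ f = 20x^5 - (21/2)x^3 - x
E_{4} θ f = 20x^5 + 400x^4 + (6379/2)x^3 + 12674x^2 + 25095x + 19804
E_{4} f = 4x^5 + 80x^4 + (1273/2)x^3 + 2518x^2 + 4951x + 3868
θ E_{4} f = 20x^5 + 320x^4 + (3819/2)x^3 + 5036x^2 + 4951x
[E_{4}, θ] f = 80x^4 + 1280x^3 + 7638x^2 + 20144x + 19804

the image equals g(x) = 80x^4 + 1280x^3 + 7638x^2 + 20144x + 19804


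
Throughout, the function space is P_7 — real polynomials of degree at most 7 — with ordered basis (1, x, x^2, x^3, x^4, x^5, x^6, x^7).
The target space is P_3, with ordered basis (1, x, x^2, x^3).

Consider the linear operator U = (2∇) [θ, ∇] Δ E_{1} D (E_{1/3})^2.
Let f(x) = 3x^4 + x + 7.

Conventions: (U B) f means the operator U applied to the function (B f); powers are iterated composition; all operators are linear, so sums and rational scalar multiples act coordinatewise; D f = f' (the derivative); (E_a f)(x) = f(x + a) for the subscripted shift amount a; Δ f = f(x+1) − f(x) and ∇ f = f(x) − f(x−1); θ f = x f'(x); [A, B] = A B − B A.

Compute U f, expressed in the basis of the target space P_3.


E_{1/3} f = 3x^4 + 4x^3 + 2x^2 + (13/9)x + 199/27
E_{1/3} E_{1/3} f = 3x^4 + 8x^3 + 8x^2 + (41/9)x + 223/27
D (E_{1/3})^2 f = 12x^3 + 24x^2 + 16x + 41/9
E_{1} D (E_{1/3})^2 f = 12x^3 + 60x^2 + 100x + 509/9
Δ E_{1} D (E_{1/3})^2 f = 36x^2 + 156x + 172
∇ (Δ E_{1} D (E_{1/3})^2) f = 72x + 120
θ ∇ (Δ E_{1} D (E_{1/3})^2) f = 72x
θ (Δ E_{1} D (E_{1/3})^2) f = 72x^2 + 156x
∇ θ (Δ E_{1} D (E_{1/3})^2) f = 144x + 84
[θ, ∇] (Δ E_{1} D (E_{1/3})^2) f = -72x - 84
∇ [θ, ∇] (Δ E_{1} D (E_{1/3})^2) f = -72
(2∇) [θ, ∇] (Δ E_{1} D (E_{1/3})^2) f = -144

the result is g(x) = -144


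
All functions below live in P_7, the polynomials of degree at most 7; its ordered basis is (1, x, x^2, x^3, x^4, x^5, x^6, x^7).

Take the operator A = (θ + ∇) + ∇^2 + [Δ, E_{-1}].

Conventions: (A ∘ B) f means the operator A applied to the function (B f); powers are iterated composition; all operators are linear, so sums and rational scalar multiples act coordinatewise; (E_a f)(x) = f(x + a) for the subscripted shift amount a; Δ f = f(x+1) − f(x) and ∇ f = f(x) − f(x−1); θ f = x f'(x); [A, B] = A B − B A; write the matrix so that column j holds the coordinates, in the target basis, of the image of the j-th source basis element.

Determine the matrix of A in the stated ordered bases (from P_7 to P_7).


the matrix is [[0, 1, 1, -5, 13, -29, 61, -125]; [0, 1, 2, 3, -20, 65, -174, 427]; [0, 0, 2, 3, 6, -50, 195, -609]; [0, 0, 0, 3, 4, 10, -100, 455]; [0, 0, 0, 0, 4, 5, 15, -175]; [0, 0, 0, 0, 0, 5, 6, 21]; [0, 0, 0, 0, 0, 0, 6, 7]; [0, 0, 0, 0, 0, 0, 0, 7]] (rows listed top to bottom)

image of 1: 0
image of x: x + 1
image of x^2: 2x^2 + 2x + 1
image of x^3: 3x^3 + 3x^2 + 3x - 5
image of x^4: 4x^4 + 4x^3 + 6x^2 - 20x + 13
image of x^5: 5x^5 + 5x^4 + 10x^3 - 50x^2 + 65x - 29
image of x^6: 6x^6 + 6x^5 + 15x^4 - 100x^3 + 195x^2 - 174x + 61
image of x^7: 7x^7 + 7x^6 + 21x^5 - 175x^4 + 455x^3 - 609x^2 + 427x - 125
each image's coordinates form column j of the matrix


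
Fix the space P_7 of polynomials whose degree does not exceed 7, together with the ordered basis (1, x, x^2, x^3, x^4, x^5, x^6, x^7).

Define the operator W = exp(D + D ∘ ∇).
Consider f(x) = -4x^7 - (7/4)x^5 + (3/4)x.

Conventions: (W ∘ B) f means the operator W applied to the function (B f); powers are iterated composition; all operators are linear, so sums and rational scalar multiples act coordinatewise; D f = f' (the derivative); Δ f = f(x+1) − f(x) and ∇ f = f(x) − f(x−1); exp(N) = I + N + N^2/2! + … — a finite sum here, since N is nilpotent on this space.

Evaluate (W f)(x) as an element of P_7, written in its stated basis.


g(x) = -4x^7 - 28x^6 - (1015/4)x^5 - (2275/4)x^4 - (4865/2)x^3 - 574x^2 - 4544x + 6553/4

order-1 term: -28x^6 - 168x^5 + (1645/4)x^4 - 595x^3 + (945/2)x^2 - 203x + 75/2
order-2 term: -84x^5 - 840x^4 - (35/2)x^3 + 3255x^2 - 5040x + 2422
order-3 term: -140x^4 - 1680x^3 - (5075/2)x^2 + 4935x - 945/2
order-4 term: -140x^3 - 1680x^2 - (13475/4)x + 1085
order-5 term: -84x^2 - 840x - 5047/4
order-6 term: -28x - 168
order-7 term: -4
the series for exp(D + D ∘ ∇) f terminates at order 7
exp(D + D ∘ ∇) f = -4x^7 - 28x^6 - (1015/4)x^5 - (2275/4)x^4 - (4865/2)x^3 - 574x^2 - 4544x + 6553/4


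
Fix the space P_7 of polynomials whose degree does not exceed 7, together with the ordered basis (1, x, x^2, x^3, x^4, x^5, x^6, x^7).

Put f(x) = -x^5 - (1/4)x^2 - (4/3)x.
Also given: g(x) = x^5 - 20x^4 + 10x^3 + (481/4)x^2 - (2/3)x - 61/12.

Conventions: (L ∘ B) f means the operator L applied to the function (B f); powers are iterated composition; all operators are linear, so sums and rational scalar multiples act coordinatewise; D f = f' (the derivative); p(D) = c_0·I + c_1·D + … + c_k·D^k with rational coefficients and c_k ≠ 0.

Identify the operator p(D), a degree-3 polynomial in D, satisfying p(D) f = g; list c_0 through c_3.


D^0 f = -x^5 - (1/4)x^2 - (4/3)x
D^1 f = -5x^4 - (1/2)x - 4/3
D^2 f = -20x^3 - 1/2
D^3 f = -60x^2
matching coefficients of g against c_0 f + c_1 Df + … from the top degree down determines the c_i
solution: c_0 = -1, c_1 = 4, c_2 = -1/2, c_3 = -2

p(D) = -I + 4·D − (1/2)·D^2 − 2·D^3, i.e. c_0 = -1, c_1 = 4, c_2 = -1/2, c_3 = -2


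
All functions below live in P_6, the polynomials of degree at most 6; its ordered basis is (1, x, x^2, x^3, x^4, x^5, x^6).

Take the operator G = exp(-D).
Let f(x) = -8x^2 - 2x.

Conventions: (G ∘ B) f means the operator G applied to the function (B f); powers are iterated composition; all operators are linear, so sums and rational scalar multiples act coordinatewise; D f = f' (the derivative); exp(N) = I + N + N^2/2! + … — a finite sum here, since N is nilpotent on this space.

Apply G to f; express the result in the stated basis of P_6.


order-1 term: 16x + 2
order-2 term: -8
the series for exp(-D) f terminates at order 2
exp(-D) f = -8x^2 + 14x - 6

g(x) = -8x^2 + 14x - 6


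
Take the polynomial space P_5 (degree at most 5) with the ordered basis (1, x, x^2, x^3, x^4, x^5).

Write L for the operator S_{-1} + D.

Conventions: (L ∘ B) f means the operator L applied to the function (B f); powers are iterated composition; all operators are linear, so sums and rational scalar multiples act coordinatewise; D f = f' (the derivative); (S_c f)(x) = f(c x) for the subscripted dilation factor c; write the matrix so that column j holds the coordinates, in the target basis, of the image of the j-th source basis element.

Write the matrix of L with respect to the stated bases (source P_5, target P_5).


the matrix is [[1, 1, 0, 0, 0, 0]; [0, -1, 2, 0, 0, 0]; [0, 0, 1, 3, 0, 0]; [0, 0, 0, -1, 4, 0]; [0, 0, 0, 0, 1, 5]; [0, 0, 0, 0, 0, -1]] (rows listed top to bottom)

image of 1: 1
image of x: -x + 1
image of x^2: x^2 + 2x
image of x^3: -x^3 + 3x^2
image of x^4: x^4 + 4x^3
image of x^5: -x^5 + 5x^4
each image's coordinates form column j of the matrix


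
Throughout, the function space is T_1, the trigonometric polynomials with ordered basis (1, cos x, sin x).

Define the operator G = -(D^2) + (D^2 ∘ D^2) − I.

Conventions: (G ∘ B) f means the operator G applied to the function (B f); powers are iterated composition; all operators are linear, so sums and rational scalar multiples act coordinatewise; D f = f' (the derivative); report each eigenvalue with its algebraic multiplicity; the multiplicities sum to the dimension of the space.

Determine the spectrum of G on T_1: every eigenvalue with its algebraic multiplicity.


λ = -1 (multiplicity 1), λ = 1 (multiplicity 2)

image of 1: -1
image of cos x: cos x
image of sin x: sin x
the matrix is diagonal; its diagonal is (-1, 1, 1)
for a triangular matrix the eigenvalues are the diagonal entries, with algebraic multiplicity their repetition count


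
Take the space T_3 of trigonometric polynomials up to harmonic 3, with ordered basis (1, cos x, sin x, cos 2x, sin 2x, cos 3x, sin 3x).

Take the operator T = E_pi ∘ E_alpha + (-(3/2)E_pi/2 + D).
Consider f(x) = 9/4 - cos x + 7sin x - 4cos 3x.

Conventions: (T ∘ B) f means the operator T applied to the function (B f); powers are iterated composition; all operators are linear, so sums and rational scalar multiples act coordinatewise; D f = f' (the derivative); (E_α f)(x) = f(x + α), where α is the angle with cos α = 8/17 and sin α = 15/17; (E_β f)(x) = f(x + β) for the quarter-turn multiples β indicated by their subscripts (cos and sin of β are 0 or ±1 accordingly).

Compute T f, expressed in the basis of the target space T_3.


the image equals g(x) = -9/8 - (313/34)cos x - (159/34)sin x - (19552/4913)cos 3x + (90414/4913)sin 3x

E_alpha f = 9/4 + (97/17)cos x + (71/17)sin x + (19552/4913)cos 3x - (1980/4913)sin 3x
E_pi E_alpha f = 9/4 - (97/17)cos x - (71/17)sin x - (19552/4913)cos 3x + (1980/4913)sin 3x
E_pi/2 f = 9/4 + 7cos x + sin x - 4sin 3x
(-(3/2)E_pi/2) f = -27/8 - (21/2)cos x - (3/2)sin x + 6sin 3x
D f = 7cos x + sin x + 12sin 3x
(-(3/2)E_pi/2 + D) f = -27/8 - (7/2)cos x - (1/2)sin x + 18sin 3x
(E_pi ∘ E_alpha + (-(3/2)E_pi/2 + D)) f = -9/8 - (313/34)cos x - (159/34)sin x - (19552/4913)cos 3x + (90414/4913)sin 3x


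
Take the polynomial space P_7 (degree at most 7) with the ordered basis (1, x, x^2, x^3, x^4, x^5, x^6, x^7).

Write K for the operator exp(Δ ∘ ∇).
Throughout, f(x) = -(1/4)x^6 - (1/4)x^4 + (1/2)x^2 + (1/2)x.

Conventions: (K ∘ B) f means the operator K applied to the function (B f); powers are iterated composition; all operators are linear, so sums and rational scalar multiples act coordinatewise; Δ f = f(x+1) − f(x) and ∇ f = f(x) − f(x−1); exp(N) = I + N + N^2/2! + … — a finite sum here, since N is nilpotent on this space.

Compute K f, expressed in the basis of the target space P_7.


g(x) = -(1/4)x^6 - (31/4)x^4 - 55x^2 + (1/2)x - 48

order-1 term: -(15/2)x^4 - (21/2)x^2
order-2 term: -45x^2 - 18
order-3 term: -30
the series for exp(Δ ∘ ∇) f terminates at order 3
exp(Δ ∘ ∇) f = -(1/4)x^6 - (31/4)x^4 - 55x^2 + (1/2)x - 48


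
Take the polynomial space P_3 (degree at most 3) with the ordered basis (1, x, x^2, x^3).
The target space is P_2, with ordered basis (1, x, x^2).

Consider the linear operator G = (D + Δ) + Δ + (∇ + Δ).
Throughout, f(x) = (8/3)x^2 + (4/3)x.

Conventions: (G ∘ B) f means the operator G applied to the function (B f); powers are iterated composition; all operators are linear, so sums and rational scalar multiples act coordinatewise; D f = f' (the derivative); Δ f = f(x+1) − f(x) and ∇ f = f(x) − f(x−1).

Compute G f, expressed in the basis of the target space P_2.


D f = (16/3)x + 4/3
Δ f = (16/3)x + 4
(D + Δ) f = (32/3)x + 16/3
Δ f = (16/3)x + 4
∇ f = (16/3)x - 4/3
Δ f = (16/3)x + 4
(∇ + Δ) f = (32/3)x + 8/3
((D + Δ) + Δ + (∇ + Δ)) f = (80/3)x + 12

the result is g(x) = (80/3)x + 12


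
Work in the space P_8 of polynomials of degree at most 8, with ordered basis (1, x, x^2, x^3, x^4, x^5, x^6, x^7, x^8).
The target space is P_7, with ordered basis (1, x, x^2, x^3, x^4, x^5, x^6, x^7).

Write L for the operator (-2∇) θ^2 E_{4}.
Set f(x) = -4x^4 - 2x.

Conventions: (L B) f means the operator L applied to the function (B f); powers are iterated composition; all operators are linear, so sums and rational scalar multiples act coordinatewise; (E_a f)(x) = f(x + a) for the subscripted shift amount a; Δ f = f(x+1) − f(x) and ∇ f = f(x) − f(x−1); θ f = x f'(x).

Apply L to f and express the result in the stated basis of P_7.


the result is g(x) = 512x^3 + 2688x^2 + 3200x + 4

E_{4} f = -4x^4 - 64x^3 - 384x^2 - 1026x - 1032
θ E_{4} f = -16x^4 - 192x^3 - 768x^2 - 1026x
θ θ E_{4} f = -64x^4 - 576x^3 - 1536x^2 - 1026x
∇ θ^2 E_{4} f = -256x^3 - 1344x^2 - 1600x - 2
(-2∇) θ^2 E_{4} f = 512x^3 + 2688x^2 + 3200x + 4


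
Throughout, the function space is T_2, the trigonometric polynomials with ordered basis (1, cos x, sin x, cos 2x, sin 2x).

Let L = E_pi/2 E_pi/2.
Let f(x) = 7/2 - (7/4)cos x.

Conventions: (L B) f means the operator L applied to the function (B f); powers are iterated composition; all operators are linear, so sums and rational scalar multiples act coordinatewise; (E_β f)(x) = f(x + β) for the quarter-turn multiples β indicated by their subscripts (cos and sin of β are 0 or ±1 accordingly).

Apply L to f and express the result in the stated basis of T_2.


the image equals g(x) = 7/2 + (7/4)cos x

E_pi/2 f = 7/2 + (7/4)sin x
E_pi/2 E_pi/2 f = 7/2 + (7/4)cos x


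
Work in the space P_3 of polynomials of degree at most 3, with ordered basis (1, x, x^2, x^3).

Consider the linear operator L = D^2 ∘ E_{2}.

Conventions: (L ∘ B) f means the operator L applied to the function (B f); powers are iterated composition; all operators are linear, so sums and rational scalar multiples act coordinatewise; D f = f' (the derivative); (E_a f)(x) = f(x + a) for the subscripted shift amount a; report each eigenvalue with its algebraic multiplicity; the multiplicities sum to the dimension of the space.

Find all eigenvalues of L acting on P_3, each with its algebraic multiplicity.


image of 1: 0
image of x: 0
image of x^2: 2
image of x^3: 6x + 12
the matrix is upper triangular; its diagonal is (0, 0, 0, 0)
for a triangular matrix the eigenvalues are the diagonal entries, with algebraic multiplicity their repetition count

λ = 0 (multiplicity 4)


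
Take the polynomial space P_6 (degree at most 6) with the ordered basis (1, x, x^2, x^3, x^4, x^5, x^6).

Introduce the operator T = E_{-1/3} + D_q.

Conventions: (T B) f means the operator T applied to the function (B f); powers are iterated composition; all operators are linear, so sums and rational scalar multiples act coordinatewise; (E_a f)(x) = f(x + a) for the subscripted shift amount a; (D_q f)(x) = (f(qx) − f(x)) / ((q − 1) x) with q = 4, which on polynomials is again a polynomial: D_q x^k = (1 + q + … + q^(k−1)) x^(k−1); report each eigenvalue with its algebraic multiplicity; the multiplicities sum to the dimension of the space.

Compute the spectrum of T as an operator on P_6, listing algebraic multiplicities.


λ = 1 (multiplicity 7)

image of 1: 1
image of x: x + 2/3
image of x^2: x^2 + (13/3)x + 1/9
image of x^3: x^3 + 20x^2 + (1/3)x - 1/27
image of x^4: x^4 + (251/3)x^3 + (2/3)x^2 - (4/27)x + 1/81
image of x^5: x^5 + (1018/3)x^4 + (10/9)x^3 - (10/27)x^2 + (5/81)x - 1/243
image of x^6: x^6 + 1363x^5 + (5/3)x^4 - (20/27)x^3 + (5/27)x^2 - (2/81)x + 1/729
the matrix is upper triangular; its diagonal is (1, 1, 1, 1, 1, 1, 1)
for a triangular matrix the eigenvalues are the diagonal entries, with algebraic multiplicity their repetition count
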